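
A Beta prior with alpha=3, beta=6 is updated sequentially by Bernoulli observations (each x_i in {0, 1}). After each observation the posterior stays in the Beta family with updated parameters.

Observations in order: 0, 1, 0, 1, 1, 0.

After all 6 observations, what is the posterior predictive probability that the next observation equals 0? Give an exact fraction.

obs 1: x=0 → posterior Beta(3, 7)
obs 2: x=1 → posterior Beta(4, 7)
obs 3: x=0 → posterior Beta(4, 8)
obs 4: x=1 → posterior Beta(5, 8)
obs 5: x=1 → posterior Beta(6, 8)
obs 6: x=0 → posterior Beta(6, 9)

3/5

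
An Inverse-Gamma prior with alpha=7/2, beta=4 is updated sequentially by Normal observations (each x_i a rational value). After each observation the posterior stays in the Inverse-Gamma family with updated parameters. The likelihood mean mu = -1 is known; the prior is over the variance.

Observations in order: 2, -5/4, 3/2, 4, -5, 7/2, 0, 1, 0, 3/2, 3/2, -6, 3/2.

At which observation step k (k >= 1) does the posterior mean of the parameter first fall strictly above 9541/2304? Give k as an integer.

k = 4

obs 1: x=2 → posterior Inverse-Gamma(4, 17/2)
obs 2: x=-5/4 → posterior Inverse-Gamma(9/2, 273/32)
obs 3: x=3/2 → posterior Inverse-Gamma(5, 373/32)
obs 4: x=4 → posterior Inverse-Gamma(11/2, 773/32)
obs 5: x=-5 → posterior Inverse-Gamma(6, 1029/32)
obs 6: x=7/2 → posterior Inverse-Gamma(13/2, 1353/32)
obs 7: x=0 → posterior Inverse-Gamma(7, 1369/32)
obs 8: x=1 → posterior Inverse-Gamma(15/2, 1433/32)
obs 9: x=0 → posterior Inverse-Gamma(8, 1449/32)
obs 10: x=3/2 → posterior Inverse-Gamma(17/2, 1549/32)
obs 11: x=3/2 → posterior Inverse-Gamma(9, 1649/32)
obs 12: x=-6 → posterior Inverse-Gamma(19/2, 2049/32)
obs 13: x=3/2 → posterior Inverse-Gamma(10, 2149/32)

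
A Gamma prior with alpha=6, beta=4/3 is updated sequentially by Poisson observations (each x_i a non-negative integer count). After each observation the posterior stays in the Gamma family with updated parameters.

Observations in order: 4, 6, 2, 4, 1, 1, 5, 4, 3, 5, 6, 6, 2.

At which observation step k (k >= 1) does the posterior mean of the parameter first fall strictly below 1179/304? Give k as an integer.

obs 1: x=4 → posterior Gamma(10, 7/3)
obs 2: x=6 → posterior Gamma(16, 10/3)
obs 3: x=2 → posterior Gamma(18, 13/3)
obs 4: x=4 → posterior Gamma(22, 16/3)
obs 5: x=1 → posterior Gamma(23, 19/3)
obs 6: x=1 → posterior Gamma(24, 22/3)
obs 7: x=5 → posterior Gamma(29, 25/3)
obs 8: x=4 → posterior Gamma(33, 28/3)
obs 9: x=3 → posterior Gamma(36, 31/3)
obs 10: x=5 → posterior Gamma(41, 34/3)
obs 11: x=6 → posterior Gamma(47, 37/3)
obs 12: x=6 → posterior Gamma(53, 40/3)
obs 13: x=2 → posterior Gamma(55, 43/3)

k = 5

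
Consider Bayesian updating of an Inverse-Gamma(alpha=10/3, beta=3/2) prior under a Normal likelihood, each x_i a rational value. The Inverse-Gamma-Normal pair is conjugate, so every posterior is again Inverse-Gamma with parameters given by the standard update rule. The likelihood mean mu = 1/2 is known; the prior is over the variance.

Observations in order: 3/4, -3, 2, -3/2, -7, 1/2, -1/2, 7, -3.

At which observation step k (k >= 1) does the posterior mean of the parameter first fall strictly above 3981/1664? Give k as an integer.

obs 1: x=3/4 → posterior Inverse-Gamma(23/6, 49/32)
obs 2: x=-3 → posterior Inverse-Gamma(13/3, 245/32)
obs 3: x=2 → posterior Inverse-Gamma(29/6, 281/32)
obs 4: x=-3/2 → posterior Inverse-Gamma(16/3, 345/32)
obs 5: x=-7 → posterior Inverse-Gamma(35/6, 1245/32)
obs 6: x=1/2 → posterior Inverse-Gamma(19/3, 1245/32)
obs 7: x=-1/2 → posterior Inverse-Gamma(41/6, 1261/32)
obs 8: x=7 → posterior Inverse-Gamma(22/3, 1937/32)
obs 9: x=-3 → posterior Inverse-Gamma(47/6, 2133/32)

k = 4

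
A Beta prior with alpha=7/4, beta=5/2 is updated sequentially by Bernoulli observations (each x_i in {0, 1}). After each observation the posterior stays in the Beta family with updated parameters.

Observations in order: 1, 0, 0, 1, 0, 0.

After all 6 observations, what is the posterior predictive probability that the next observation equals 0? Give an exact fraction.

obs 1: x=1 → posterior Beta(11/4, 5/2)
obs 2: x=0 → posterior Beta(11/4, 7/2)
obs 3: x=0 → posterior Beta(11/4, 9/2)
obs 4: x=1 → posterior Beta(15/4, 9/2)
obs 5: x=0 → posterior Beta(15/4, 11/2)
obs 6: x=0 → posterior Beta(15/4, 13/2)

26/41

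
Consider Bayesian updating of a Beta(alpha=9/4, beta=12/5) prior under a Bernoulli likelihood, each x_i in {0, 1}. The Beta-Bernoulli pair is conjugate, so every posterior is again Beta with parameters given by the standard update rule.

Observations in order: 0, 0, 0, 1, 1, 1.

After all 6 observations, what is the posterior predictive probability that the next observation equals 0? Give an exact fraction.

36/71

obs 1: x=0 → posterior Beta(9/4, 17/5)
obs 2: x=0 → posterior Beta(9/4, 22/5)
obs 3: x=0 → posterior Beta(9/4, 27/5)
obs 4: x=1 → posterior Beta(13/4, 27/5)
obs 5: x=1 → posterior Beta(17/4, 27/5)
obs 6: x=1 → posterior Beta(21/4, 27/5)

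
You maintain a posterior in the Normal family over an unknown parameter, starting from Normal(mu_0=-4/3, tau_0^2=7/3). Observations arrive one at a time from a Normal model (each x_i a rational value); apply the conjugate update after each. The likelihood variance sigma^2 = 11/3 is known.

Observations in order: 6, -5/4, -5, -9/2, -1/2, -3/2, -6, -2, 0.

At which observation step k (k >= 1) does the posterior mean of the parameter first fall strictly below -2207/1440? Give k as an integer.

obs 1: x=6 → posterior Normal(41/27, 77/54)
obs 2: x=-5/4 → posterior Normal(223/300, 77/75)
obs 3: x=-5 → posterior Normal(-197/384, 77/96)
obs 4: x=-9/2 → posterior Normal(-575/468, 77/117)
obs 5: x=-1/2 → posterior Normal(-617/552, 77/138)
obs 6: x=-3/2 → posterior Normal(-743/636, 77/159)
obs 7: x=-6 → posterior Normal(-1247/720, 77/180)
obs 8: x=-2 → posterior Normal(-1415/804, 77/201)
obs 9: x=0 → posterior Normal(-1415/888, 77/222)

k = 7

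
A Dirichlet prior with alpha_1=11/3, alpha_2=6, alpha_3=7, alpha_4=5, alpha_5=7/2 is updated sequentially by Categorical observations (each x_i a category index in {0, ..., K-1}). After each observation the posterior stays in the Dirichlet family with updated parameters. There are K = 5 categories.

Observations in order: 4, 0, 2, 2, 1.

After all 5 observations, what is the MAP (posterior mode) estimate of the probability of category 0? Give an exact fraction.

obs 1: x=4 → posterior Dirichlet(11/3, 6, 7, 5, 9/2)
obs 2: x=0 → posterior Dirichlet(14/3, 6, 7, 5, 9/2)
obs 3: x=2 → posterior Dirichlet(14/3, 6, 8, 5, 9/2)
obs 4: x=2 → posterior Dirichlet(14/3, 6, 9, 5, 9/2)
obs 5: x=1 → posterior Dirichlet(14/3, 7, 9, 5, 9/2)

22/151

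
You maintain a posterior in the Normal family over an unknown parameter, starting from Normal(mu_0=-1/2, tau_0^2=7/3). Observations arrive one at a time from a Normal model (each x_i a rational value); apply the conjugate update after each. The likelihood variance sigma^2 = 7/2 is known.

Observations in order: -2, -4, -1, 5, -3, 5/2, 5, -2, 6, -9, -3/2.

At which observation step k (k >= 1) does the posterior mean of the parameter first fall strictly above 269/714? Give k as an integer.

obs 1: x=-2 → posterior Normal(-11/10, 7/5)
obs 2: x=-4 → posterior Normal(-27/14, 1)
obs 3: x=-1 → posterior Normal(-31/18, 7/9)
obs 4: x=5 → posterior Normal(-1/2, 7/11)
obs 5: x=-3 → posterior Normal(-23/26, 7/13)
obs 6: x=5/2 → posterior Normal(-13/30, 7/15)
obs 7: x=5 → posterior Normal(7/34, 7/17)
obs 8: x=-2 → posterior Normal(-1/38, 7/19)
obs 9: x=6 → posterior Normal(23/42, 1/3)
obs 10: x=-9 → posterior Normal(-13/46, 7/23)
obs 11: x=-3/2 → posterior Normal(-19/50, 7/25)

k = 9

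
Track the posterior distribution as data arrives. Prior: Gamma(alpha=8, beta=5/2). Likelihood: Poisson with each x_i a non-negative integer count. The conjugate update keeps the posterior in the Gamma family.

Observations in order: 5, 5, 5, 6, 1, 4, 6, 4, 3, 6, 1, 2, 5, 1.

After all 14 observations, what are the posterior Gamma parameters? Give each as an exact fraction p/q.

obs 1: x=5 → posterior Gamma(13, 7/2)
obs 2: x=5 → posterior Gamma(18, 9/2)
obs 3: x=5 → posterior Gamma(23, 11/2)
obs 4: x=6 → posterior Gamma(29, 13/2)
obs 5: x=1 → posterior Gamma(30, 15/2)
obs 6: x=4 → posterior Gamma(34, 17/2)
obs 7: x=6 → posterior Gamma(40, 19/2)
obs 8: x=4 → posterior Gamma(44, 21/2)
obs 9: x=3 → posterior Gamma(47, 23/2)
obs 10: x=6 → posterior Gamma(53, 25/2)
obs 11: x=1 → posterior Gamma(54, 27/2)
obs 12: x=2 → posterior Gamma(56, 29/2)
obs 13: x=5 → posterior Gamma(61, 31/2)
obs 14: x=1 → posterior Gamma(62, 33/2)

alpha=62, beta=33/2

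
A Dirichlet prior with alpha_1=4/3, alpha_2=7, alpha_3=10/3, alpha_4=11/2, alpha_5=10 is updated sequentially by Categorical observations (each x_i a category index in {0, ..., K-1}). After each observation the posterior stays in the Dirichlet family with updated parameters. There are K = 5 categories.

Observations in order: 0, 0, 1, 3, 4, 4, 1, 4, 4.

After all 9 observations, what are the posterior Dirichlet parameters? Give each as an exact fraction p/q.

obs 1: x=0 → posterior Dirichlet(7/3, 7, 10/3, 11/2, 10)
obs 2: x=0 → posterior Dirichlet(10/3, 7, 10/3, 11/2, 10)
obs 3: x=1 → posterior Dirichlet(10/3, 8, 10/3, 11/2, 10)
obs 4: x=3 → posterior Dirichlet(10/3, 8, 10/3, 13/2, 10)
obs 5: x=4 → posterior Dirichlet(10/3, 8, 10/3, 13/2, 11)
obs 6: x=4 → posterior Dirichlet(10/3, 8, 10/3, 13/2, 12)
obs 7: x=1 → posterior Dirichlet(10/3, 9, 10/3, 13/2, 12)
obs 8: x=4 → posterior Dirichlet(10/3, 9, 10/3, 13/2, 13)
obs 9: x=4 → posterior Dirichlet(10/3, 9, 10/3, 13/2, 14)

alpha_1=10/3, alpha_2=9, alpha_3=10/3, alpha_4=13/2, alpha_5=14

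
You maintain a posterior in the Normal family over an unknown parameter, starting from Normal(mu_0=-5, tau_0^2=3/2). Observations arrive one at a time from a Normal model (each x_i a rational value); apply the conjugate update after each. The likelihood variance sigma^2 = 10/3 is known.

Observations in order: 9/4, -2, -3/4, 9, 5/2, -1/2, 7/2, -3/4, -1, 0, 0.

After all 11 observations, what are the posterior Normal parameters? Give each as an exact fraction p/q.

mu_0=41/476, tau_0^2=30/119

obs 1: x=9/4 → posterior Normal(-11/4, 30/29)
obs 2: x=-2 → posterior Normal(-391/152, 15/19)
obs 3: x=-3/4 → posterior Normal(-209/94, 30/47)
obs 4: x=9 → posterior Normal(-47/112, 15/28)
obs 5: x=5/2 → posterior Normal(-1/65, 6/13)
obs 6: x=-1/2 → posterior Normal(-11/148, 15/37)
obs 7: x=7/2 → posterior Normal(26/83, 30/83)
obs 8: x=-3/4 → posterior Normal(77/368, 15/46)
obs 9: x=-1 → posterior Normal(41/404, 30/101)
obs 10: x=0 → posterior Normal(41/440, 3/11)
obs 11: x=0 → posterior Normal(41/476, 30/119)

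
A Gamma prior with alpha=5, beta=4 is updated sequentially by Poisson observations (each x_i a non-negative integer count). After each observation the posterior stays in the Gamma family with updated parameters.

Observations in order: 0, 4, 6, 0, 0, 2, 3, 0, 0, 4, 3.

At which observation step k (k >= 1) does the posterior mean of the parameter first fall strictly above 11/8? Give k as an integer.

k = 2

obs 1: x=0 → posterior Gamma(5, 5)
obs 2: x=4 → posterior Gamma(9, 6)
obs 3: x=6 → posterior Gamma(15, 7)
obs 4: x=0 → posterior Gamma(15, 8)
obs 5: x=0 → posterior Gamma(15, 9)
obs 6: x=2 → posterior Gamma(17, 10)
obs 7: x=3 → posterior Gamma(20, 11)
obs 8: x=0 → posterior Gamma(20, 12)
obs 9: x=0 → posterior Gamma(20, 13)
obs 10: x=4 → posterior Gamma(24, 14)
obs 11: x=3 → posterior Gamma(27, 15)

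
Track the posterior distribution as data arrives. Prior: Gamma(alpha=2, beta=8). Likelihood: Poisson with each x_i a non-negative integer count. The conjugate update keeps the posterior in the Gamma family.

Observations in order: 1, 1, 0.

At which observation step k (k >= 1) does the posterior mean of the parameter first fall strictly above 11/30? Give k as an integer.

obs 1: x=1 → posterior Gamma(3, 9)
obs 2: x=1 → posterior Gamma(4, 10)
obs 3: x=0 → posterior Gamma(4, 11)

k = 2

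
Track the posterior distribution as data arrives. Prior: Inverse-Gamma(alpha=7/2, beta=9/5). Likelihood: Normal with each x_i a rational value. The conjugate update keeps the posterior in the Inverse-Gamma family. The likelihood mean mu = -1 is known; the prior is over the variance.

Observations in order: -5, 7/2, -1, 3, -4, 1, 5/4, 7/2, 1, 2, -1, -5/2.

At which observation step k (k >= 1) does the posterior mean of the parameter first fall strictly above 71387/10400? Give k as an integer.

k = 8

obs 1: x=-5 → posterior Inverse-Gamma(4, 49/5)
obs 2: x=7/2 → posterior Inverse-Gamma(9/2, 797/40)
obs 3: x=-1 → posterior Inverse-Gamma(5, 797/40)
obs 4: x=3 → posterior Inverse-Gamma(11/2, 1117/40)
obs 5: x=-4 → posterior Inverse-Gamma(6, 1297/40)
obs 6: x=1 → posterior Inverse-Gamma(13/2, 1377/40)
obs 7: x=5/4 → posterior Inverse-Gamma(7, 5913/160)
obs 8: x=7/2 → posterior Inverse-Gamma(15/2, 7533/160)
obs 9: x=1 → posterior Inverse-Gamma(8, 7853/160)
obs 10: x=2 → posterior Inverse-Gamma(17/2, 8573/160)
obs 11: x=-1 → posterior Inverse-Gamma(9, 8573/160)
obs 12: x=-5/2 → posterior Inverse-Gamma(19/2, 8753/160)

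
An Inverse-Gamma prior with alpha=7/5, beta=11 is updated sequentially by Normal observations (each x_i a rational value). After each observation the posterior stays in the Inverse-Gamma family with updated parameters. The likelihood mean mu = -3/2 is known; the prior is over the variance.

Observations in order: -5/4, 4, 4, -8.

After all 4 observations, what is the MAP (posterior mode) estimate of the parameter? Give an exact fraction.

obs 1: x=-5/4 → posterior Inverse-Gamma(19/10, 353/32)
obs 2: x=4 → posterior Inverse-Gamma(12/5, 837/32)
obs 3: x=4 → posterior Inverse-Gamma(29/10, 1321/32)
obs 4: x=-8 → posterior Inverse-Gamma(17/5, 1997/32)

9985/704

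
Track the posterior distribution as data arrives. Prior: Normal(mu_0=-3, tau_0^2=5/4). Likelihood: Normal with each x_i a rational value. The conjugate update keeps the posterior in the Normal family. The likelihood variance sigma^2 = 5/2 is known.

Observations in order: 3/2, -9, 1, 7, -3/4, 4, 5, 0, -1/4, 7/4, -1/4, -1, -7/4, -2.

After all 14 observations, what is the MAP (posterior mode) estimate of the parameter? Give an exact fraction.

-3/64

obs 1: x=3/2 → posterior Normal(-3/2, 5/6)
obs 2: x=-9 → posterior Normal(-27/8, 5/8)
obs 3: x=1 → posterior Normal(-5/2, 1/2)
obs 4: x=7 → posterior Normal(-11/12, 5/12)
obs 5: x=-3/4 → posterior Normal(-25/28, 5/14)
obs 6: x=4 → posterior Normal(-9/32, 5/16)
obs 7: x=5 → posterior Normal(11/36, 5/18)
obs 8: x=0 → posterior Normal(11/40, 1/4)
obs 9: x=-1/4 → posterior Normal(5/22, 5/22)
obs 10: x=7/4 → posterior Normal(17/48, 5/24)
obs 11: x=-1/4 → posterior Normal(4/13, 5/26)
obs 12: x=-1 → posterior Normal(3/14, 5/28)
obs 13: x=-7/4 → posterior Normal(1/12, 1/6)
obs 14: x=-2 → posterior Normal(-3/64, 5/32)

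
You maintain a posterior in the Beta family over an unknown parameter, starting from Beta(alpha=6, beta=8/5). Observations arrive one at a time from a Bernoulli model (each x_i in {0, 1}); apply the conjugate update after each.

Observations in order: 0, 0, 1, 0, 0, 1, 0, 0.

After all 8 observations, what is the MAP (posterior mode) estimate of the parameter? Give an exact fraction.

35/68

obs 1: x=0 → posterior Beta(6, 13/5)
obs 2: x=0 → posterior Beta(6, 18/5)
obs 3: x=1 → posterior Beta(7, 18/5)
obs 4: x=0 → posterior Beta(7, 23/5)
obs 5: x=0 → posterior Beta(7, 28/5)
obs 6: x=1 → posterior Beta(8, 28/5)
obs 7: x=0 → posterior Beta(8, 33/5)
obs 8: x=0 → posterior Beta(8, 38/5)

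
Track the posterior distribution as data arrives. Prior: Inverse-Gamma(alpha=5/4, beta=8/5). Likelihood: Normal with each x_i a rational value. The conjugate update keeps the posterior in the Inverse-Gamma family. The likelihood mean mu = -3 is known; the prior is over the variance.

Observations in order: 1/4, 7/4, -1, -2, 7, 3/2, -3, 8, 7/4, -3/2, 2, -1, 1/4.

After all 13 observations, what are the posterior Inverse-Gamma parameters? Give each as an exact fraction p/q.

obs 1: x=1/4 → posterior Inverse-Gamma(7/4, 1101/160)
obs 2: x=7/4 → posterior Inverse-Gamma(9/4, 1453/80)
obs 3: x=-1 → posterior Inverse-Gamma(11/4, 1613/80)
obs 4: x=-2 → posterior Inverse-Gamma(13/4, 1653/80)
obs 5: x=7 → posterior Inverse-Gamma(15/4, 5653/80)
obs 6: x=3/2 → posterior Inverse-Gamma(17/4, 6463/80)
obs 7: x=-3 → posterior Inverse-Gamma(19/4, 6463/80)
obs 8: x=8 → posterior Inverse-Gamma(21/4, 11303/80)
obs 9: x=7/4 → posterior Inverse-Gamma(23/4, 24411/160)
obs 10: x=-3/2 → posterior Inverse-Gamma(25/4, 24591/160)
obs 11: x=2 → posterior Inverse-Gamma(27/4, 26591/160)
obs 12: x=-1 → posterior Inverse-Gamma(29/4, 26911/160)
obs 13: x=1/4 → posterior Inverse-Gamma(31/4, 6939/40)

alpha=31/4, beta=6939/40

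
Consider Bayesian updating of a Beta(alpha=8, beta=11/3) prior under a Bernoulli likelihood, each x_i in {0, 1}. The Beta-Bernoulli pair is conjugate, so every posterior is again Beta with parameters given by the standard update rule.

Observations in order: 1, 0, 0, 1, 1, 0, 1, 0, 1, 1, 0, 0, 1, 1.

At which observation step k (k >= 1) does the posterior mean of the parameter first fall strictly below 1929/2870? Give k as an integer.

obs 1: x=1 → posterior Beta(9, 11/3)
obs 2: x=0 → posterior Beta(9, 14/3)
obs 3: x=0 → posterior Beta(9, 17/3)
obs 4: x=1 → posterior Beta(10, 17/3)
obs 5: x=1 → posterior Beta(11, 17/3)
obs 6: x=0 → posterior Beta(11, 20/3)
obs 7: x=1 → posterior Beta(12, 20/3)
obs 8: x=0 → posterior Beta(12, 23/3)
obs 9: x=1 → posterior Beta(13, 23/3)
obs 10: x=1 → posterior Beta(14, 23/3)
obs 11: x=0 → posterior Beta(14, 26/3)
obs 12: x=0 → posterior Beta(14, 29/3)
obs 13: x=1 → posterior Beta(15, 29/3)
obs 14: x=1 → posterior Beta(16, 29/3)

k = 2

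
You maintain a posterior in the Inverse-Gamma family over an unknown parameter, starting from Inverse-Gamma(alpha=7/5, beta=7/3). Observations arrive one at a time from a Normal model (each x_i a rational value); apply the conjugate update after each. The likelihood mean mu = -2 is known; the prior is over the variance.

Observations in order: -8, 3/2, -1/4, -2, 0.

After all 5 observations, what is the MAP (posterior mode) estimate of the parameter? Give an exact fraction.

14395/2352

obs 1: x=-8 → posterior Inverse-Gamma(19/10, 61/3)
obs 2: x=3/2 → posterior Inverse-Gamma(12/5, 635/24)
obs 3: x=-1/4 → posterior Inverse-Gamma(29/10, 2687/96)
obs 4: x=-2 → posterior Inverse-Gamma(17/5, 2687/96)
obs 5: x=0 → posterior Inverse-Gamma(39/10, 2879/96)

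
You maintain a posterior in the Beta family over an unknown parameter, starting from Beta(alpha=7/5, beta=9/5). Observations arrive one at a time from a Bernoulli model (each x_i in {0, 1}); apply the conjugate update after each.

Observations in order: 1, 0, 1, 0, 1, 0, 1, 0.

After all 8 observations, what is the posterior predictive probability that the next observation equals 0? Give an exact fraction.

obs 1: x=1 → posterior Beta(12/5, 9/5)
obs 2: x=0 → posterior Beta(12/5, 14/5)
obs 3: x=1 → posterior Beta(17/5, 14/5)
obs 4: x=0 → posterior Beta(17/5, 19/5)
obs 5: x=1 → posterior Beta(22/5, 19/5)
obs 6: x=0 → posterior Beta(22/5, 24/5)
obs 7: x=1 → posterior Beta(27/5, 24/5)
obs 8: x=0 → posterior Beta(27/5, 29/5)

29/56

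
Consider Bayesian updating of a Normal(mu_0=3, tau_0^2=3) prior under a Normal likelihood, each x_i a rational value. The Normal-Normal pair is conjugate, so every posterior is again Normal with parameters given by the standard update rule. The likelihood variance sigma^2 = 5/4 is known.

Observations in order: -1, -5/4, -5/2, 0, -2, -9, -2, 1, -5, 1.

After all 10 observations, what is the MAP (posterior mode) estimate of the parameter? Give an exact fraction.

-234/125

obs 1: x=-1 → posterior Normal(3/17, 15/17)
obs 2: x=-5/4 → posterior Normal(-12/29, 15/29)
obs 3: x=-5/2 → posterior Normal(-42/41, 15/41)
obs 4: x=0 → posterior Normal(-42/53, 15/53)
obs 5: x=-2 → posterior Normal(-66/65, 3/13)
obs 6: x=-9 → posterior Normal(-174/77, 15/77)
obs 7: x=-2 → posterior Normal(-198/89, 15/89)
obs 8: x=1 → posterior Normal(-186/101, 15/101)
obs 9: x=-5 → posterior Normal(-246/113, 15/113)
obs 10: x=1 → posterior Normal(-234/125, 3/25)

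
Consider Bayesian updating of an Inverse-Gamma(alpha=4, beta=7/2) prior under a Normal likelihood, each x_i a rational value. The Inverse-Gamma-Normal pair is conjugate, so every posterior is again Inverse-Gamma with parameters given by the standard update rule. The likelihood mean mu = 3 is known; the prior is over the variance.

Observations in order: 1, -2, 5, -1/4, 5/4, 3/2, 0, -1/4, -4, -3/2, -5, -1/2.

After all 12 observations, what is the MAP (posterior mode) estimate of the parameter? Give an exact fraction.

obs 1: x=1 → posterior Inverse-Gamma(9/2, 11/2)
obs 2: x=-2 → posterior Inverse-Gamma(5, 18)
obs 3: x=5 → posterior Inverse-Gamma(11/2, 20)
obs 4: x=-1/4 → posterior Inverse-Gamma(6, 809/32)
obs 5: x=5/4 → posterior Inverse-Gamma(13/2, 429/16)
obs 6: x=3/2 → posterior Inverse-Gamma(7, 447/16)
obs 7: x=0 → posterior Inverse-Gamma(15/2, 519/16)
obs 8: x=-1/4 → posterior Inverse-Gamma(8, 1207/32)
obs 9: x=-4 → posterior Inverse-Gamma(17/2, 1991/32)
obs 10: x=-3/2 → posterior Inverse-Gamma(9, 2315/32)
obs 11: x=-5 → posterior Inverse-Gamma(19/2, 3339/32)
obs 12: x=-1/2 → posterior Inverse-Gamma(10, 3535/32)

3535/352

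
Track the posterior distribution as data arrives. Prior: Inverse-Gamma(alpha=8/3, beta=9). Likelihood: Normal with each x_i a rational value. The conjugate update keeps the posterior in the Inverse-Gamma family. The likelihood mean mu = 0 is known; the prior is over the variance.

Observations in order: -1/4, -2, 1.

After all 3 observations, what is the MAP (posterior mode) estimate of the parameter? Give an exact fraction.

obs 1: x=-1/4 → posterior Inverse-Gamma(19/6, 289/32)
obs 2: x=-2 → posterior Inverse-Gamma(11/3, 353/32)
obs 3: x=1 → posterior Inverse-Gamma(25/6, 369/32)

1107/496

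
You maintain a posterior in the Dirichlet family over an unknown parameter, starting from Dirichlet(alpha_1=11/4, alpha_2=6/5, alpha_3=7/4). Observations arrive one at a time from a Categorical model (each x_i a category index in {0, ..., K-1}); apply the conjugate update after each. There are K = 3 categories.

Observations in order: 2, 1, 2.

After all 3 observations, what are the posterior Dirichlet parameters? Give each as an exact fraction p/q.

obs 1: x=2 → posterior Dirichlet(11/4, 6/5, 11/4)
obs 2: x=1 → posterior Dirichlet(11/4, 11/5, 11/4)
obs 3: x=2 → posterior Dirichlet(11/4, 11/5, 15/4)

alpha_1=11/4, alpha_2=11/5, alpha_3=15/4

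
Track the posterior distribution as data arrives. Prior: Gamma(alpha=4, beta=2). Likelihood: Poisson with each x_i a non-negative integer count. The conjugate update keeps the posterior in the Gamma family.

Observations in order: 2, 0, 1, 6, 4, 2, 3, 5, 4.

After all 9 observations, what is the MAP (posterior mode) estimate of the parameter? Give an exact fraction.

obs 1: x=2 → posterior Gamma(6, 3)
obs 2: x=0 → posterior Gamma(6, 4)
obs 3: x=1 → posterior Gamma(7, 5)
obs 4: x=6 → posterior Gamma(13, 6)
obs 5: x=4 → posterior Gamma(17, 7)
obs 6: x=2 → posterior Gamma(19, 8)
obs 7: x=3 → posterior Gamma(22, 9)
obs 8: x=5 → posterior Gamma(27, 10)
obs 9: x=4 → posterior Gamma(31, 11)

30/11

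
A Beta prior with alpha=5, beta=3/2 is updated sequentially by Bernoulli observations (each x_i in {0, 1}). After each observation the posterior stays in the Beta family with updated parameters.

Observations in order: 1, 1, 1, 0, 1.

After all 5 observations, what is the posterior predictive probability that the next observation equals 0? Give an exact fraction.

5/23

obs 1: x=1 → posterior Beta(6, 3/2)
obs 2: x=1 → posterior Beta(7, 3/2)
obs 3: x=1 → posterior Beta(8, 3/2)
obs 4: x=0 → posterior Beta(8, 5/2)
obs 5: x=1 → posterior Beta(9, 5/2)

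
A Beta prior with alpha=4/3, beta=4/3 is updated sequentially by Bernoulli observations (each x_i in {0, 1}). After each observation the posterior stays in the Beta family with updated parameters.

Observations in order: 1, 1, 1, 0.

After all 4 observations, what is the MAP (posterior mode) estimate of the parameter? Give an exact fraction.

5/7

obs 1: x=1 → posterior Beta(7/3, 4/3)
obs 2: x=1 → posterior Beta(10/3, 4/3)
obs 3: x=1 → posterior Beta(13/3, 4/3)
obs 4: x=0 → posterior Beta(13/3, 7/3)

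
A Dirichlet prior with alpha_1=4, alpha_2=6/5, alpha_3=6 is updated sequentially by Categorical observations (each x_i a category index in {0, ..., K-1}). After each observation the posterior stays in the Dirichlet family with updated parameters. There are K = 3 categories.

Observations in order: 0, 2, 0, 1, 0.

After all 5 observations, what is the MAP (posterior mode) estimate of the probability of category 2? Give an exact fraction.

obs 1: x=0 → posterior Dirichlet(5, 6/5, 6)
obs 2: x=2 → posterior Dirichlet(5, 6/5, 7)
obs 3: x=0 → posterior Dirichlet(6, 6/5, 7)
obs 4: x=1 → posterior Dirichlet(6, 11/5, 7)
obs 5: x=0 → posterior Dirichlet(7, 11/5, 7)

5/11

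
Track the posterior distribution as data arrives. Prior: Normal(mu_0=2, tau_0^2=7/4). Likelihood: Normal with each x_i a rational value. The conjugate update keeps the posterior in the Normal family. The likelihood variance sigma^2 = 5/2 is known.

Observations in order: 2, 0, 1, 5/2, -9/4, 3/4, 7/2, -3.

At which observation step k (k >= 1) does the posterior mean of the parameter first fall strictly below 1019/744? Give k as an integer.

k = 3

obs 1: x=2 → posterior Normal(2, 35/34)
obs 2: x=0 → posterior Normal(17/12, 35/48)
obs 3: x=1 → posterior Normal(41/31, 35/62)
obs 4: x=5/2 → posterior Normal(117/76, 35/76)
obs 5: x=-9/4 → posterior Normal(19/20, 7/18)
obs 6: x=3/4 → posterior Normal(12/13, 35/104)
obs 7: x=7/2 → posterior Normal(145/118, 35/118)
obs 8: x=-3 → posterior Normal(103/132, 35/132)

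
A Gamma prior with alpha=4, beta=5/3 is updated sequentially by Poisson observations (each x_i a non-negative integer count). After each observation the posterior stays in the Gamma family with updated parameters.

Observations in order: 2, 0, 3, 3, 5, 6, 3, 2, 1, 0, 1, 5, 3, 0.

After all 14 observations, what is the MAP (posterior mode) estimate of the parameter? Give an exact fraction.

111/47

obs 1: x=2 → posterior Gamma(6, 8/3)
obs 2: x=0 → posterior Gamma(6, 11/3)
obs 3: x=3 → posterior Gamma(9, 14/3)
obs 4: x=3 → posterior Gamma(12, 17/3)
obs 5: x=5 → posterior Gamma(17, 20/3)
obs 6: x=6 → posterior Gamma(23, 23/3)
obs 7: x=3 → posterior Gamma(26, 26/3)
obs 8: x=2 → posterior Gamma(28, 29/3)
obs 9: x=1 → posterior Gamma(29, 32/3)
obs 10: x=0 → posterior Gamma(29, 35/3)
obs 11: x=1 → posterior Gamma(30, 38/3)
obs 12: x=5 → posterior Gamma(35, 41/3)
obs 13: x=3 → posterior Gamma(38, 44/3)
obs 14: x=0 → posterior Gamma(38, 47/3)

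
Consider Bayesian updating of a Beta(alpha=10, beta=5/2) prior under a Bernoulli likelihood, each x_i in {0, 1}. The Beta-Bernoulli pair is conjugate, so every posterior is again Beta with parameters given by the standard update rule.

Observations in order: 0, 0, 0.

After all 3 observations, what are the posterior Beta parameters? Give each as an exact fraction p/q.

alpha=10, beta=11/2

obs 1: x=0 → posterior Beta(10, 7/2)
obs 2: x=0 → posterior Beta(10, 9/2)
obs 3: x=0 → posterior Beta(10, 11/2)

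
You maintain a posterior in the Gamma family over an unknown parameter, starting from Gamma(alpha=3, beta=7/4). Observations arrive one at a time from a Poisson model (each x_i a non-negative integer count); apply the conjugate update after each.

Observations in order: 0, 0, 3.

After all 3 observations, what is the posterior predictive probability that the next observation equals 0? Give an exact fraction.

47045881/148035889

obs 1: x=0 → posterior Gamma(3, 11/4)
obs 2: x=0 → posterior Gamma(3, 15/4)
obs 3: x=3 → posterior Gamma(6, 19/4)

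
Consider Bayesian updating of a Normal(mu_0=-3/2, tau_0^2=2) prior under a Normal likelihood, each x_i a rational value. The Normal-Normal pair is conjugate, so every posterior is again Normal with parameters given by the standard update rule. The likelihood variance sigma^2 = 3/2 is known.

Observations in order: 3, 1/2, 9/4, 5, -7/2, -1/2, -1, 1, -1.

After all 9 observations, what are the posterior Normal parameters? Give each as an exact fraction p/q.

obs 1: x=3 → posterior Normal(15/14, 6/7)
obs 2: x=1/2 → posterior Normal(19/22, 6/11)
obs 3: x=9/4 → posterior Normal(37/30, 2/5)
obs 4: x=5 → posterior Normal(77/38, 6/19)
obs 5: x=-7/2 → posterior Normal(49/46, 6/23)
obs 6: x=-1/2 → posterior Normal(5/6, 2/9)
obs 7: x=-1 → posterior Normal(37/62, 6/31)
obs 8: x=1 → posterior Normal(9/14, 6/35)
obs 9: x=-1 → posterior Normal(37/78, 2/13)

mu_0=37/78, tau_0^2=2/13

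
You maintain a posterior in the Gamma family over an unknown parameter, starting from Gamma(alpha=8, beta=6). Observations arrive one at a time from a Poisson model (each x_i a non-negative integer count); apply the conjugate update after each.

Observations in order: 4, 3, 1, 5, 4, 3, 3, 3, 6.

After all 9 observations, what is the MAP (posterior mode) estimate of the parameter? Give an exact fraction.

obs 1: x=4 → posterior Gamma(12, 7)
obs 2: x=3 → posterior Gamma(15, 8)
obs 3: x=1 → posterior Gamma(16, 9)
obs 4: x=5 → posterior Gamma(21, 10)
obs 5: x=4 → posterior Gamma(25, 11)
obs 6: x=3 → posterior Gamma(28, 12)
obs 7: x=3 → posterior Gamma(31, 13)
obs 8: x=3 → posterior Gamma(34, 14)
obs 9: x=6 → posterior Gamma(40, 15)

13/5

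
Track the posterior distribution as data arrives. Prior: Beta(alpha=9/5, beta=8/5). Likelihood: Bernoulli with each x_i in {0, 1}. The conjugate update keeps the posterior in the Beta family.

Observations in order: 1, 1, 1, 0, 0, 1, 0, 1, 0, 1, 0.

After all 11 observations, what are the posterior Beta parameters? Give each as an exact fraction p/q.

alpha=39/5, beta=33/5

obs 1: x=1 → posterior Beta(14/5, 8/5)
obs 2: x=1 → posterior Beta(19/5, 8/5)
obs 3: x=1 → posterior Beta(24/5, 8/5)
obs 4: x=0 → posterior Beta(24/5, 13/5)
obs 5: x=0 → posterior Beta(24/5, 18/5)
obs 6: x=1 → posterior Beta(29/5, 18/5)
obs 7: x=0 → posterior Beta(29/5, 23/5)
obs 8: x=1 → posterior Beta(34/5, 23/5)
obs 9: x=0 → posterior Beta(34/5, 28/5)
obs 10: x=1 → posterior Beta(39/5, 28/5)
obs 11: x=0 → posterior Beta(39/5, 33/5)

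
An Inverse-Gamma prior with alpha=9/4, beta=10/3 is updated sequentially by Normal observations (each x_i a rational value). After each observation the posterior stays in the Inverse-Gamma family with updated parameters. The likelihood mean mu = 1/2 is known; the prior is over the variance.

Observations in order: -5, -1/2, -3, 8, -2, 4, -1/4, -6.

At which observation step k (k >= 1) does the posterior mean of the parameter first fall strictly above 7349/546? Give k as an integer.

obs 1: x=-5 → posterior Inverse-Gamma(11/4, 443/24)
obs 2: x=-1/2 → posterior Inverse-Gamma(13/4, 455/24)
obs 3: x=-3 → posterior Inverse-Gamma(15/4, 301/12)
obs 4: x=8 → posterior Inverse-Gamma(17/4, 1277/24)
obs 5: x=-2 → posterior Inverse-Gamma(19/4, 169/3)
obs 6: x=4 → posterior Inverse-Gamma(21/4, 1499/24)
obs 7: x=-1/4 → posterior Inverse-Gamma(23/4, 6023/96)
obs 8: x=-6 → posterior Inverse-Gamma(25/4, 8051/96)

k = 4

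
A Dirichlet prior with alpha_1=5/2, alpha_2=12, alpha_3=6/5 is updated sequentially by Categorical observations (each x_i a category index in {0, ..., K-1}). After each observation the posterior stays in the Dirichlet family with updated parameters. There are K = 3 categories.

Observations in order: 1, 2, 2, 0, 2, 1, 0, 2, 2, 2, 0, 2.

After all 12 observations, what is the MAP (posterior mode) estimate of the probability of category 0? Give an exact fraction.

obs 1: x=1 → posterior Dirichlet(5/2, 13, 6/5)
obs 2: x=2 → posterior Dirichlet(5/2, 13, 11/5)
obs 3: x=2 → posterior Dirichlet(5/2, 13, 16/5)
obs 4: x=0 → posterior Dirichlet(7/2, 13, 16/5)
obs 5: x=2 → posterior Dirichlet(7/2, 13, 21/5)
obs 6: x=1 → posterior Dirichlet(7/2, 14, 21/5)
obs 7: x=0 → posterior Dirichlet(9/2, 14, 21/5)
obs 8: x=2 → posterior Dirichlet(9/2, 14, 26/5)
obs 9: x=2 → posterior Dirichlet(9/2, 14, 31/5)
obs 10: x=2 → posterior Dirichlet(9/2, 14, 36/5)
obs 11: x=0 → posterior Dirichlet(11/2, 14, 36/5)
obs 12: x=2 → posterior Dirichlet(11/2, 14, 41/5)

45/247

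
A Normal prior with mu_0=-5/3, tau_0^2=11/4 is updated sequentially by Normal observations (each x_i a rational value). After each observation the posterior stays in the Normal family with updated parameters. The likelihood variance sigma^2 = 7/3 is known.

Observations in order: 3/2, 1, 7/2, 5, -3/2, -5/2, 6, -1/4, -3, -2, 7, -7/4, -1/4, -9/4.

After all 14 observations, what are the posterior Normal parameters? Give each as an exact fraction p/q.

mu_0=257/420, tau_0^2=11/70

obs 1: x=3/2 → posterior Normal(17/366, 77/61)
obs 2: x=1 → posterior Normal(215/564, 77/94)
obs 3: x=7/2 → posterior Normal(454/381, 77/127)
obs 4: x=5 → posterior Normal(949/480, 77/160)
obs 5: x=-3/2 → posterior Normal(1601/1158, 77/193)
obs 6: x=-5/2 → posterior Normal(553/678, 77/226)
obs 7: x=6 → posterior Normal(31/21, 11/37)
obs 8: x=-1/4 → posterior Normal(4489/3504, 77/292)
obs 9: x=-3 → posterior Normal(3301/3900, 77/325)
obs 10: x=-2 → posterior Normal(2509/4296, 77/358)
obs 11: x=7 → posterior Normal(5281/4692, 77/391)
obs 12: x=-7/4 → posterior Normal(1147/1272, 77/424)
obs 13: x=-1/4 → posterior Normal(4489/5484, 77/457)
obs 14: x=-9/4 → posterior Normal(257/420, 11/70)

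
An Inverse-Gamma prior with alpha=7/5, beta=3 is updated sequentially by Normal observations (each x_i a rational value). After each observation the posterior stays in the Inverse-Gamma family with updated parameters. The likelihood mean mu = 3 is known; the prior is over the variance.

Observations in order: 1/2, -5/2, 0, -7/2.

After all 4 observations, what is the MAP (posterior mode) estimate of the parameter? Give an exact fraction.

1875/176

obs 1: x=1/2 → posterior Inverse-Gamma(19/10, 49/8)
obs 2: x=-5/2 → posterior Inverse-Gamma(12/5, 85/4)
obs 3: x=0 → posterior Inverse-Gamma(29/10, 103/4)
obs 4: x=-7/2 → posterior Inverse-Gamma(17/5, 375/8)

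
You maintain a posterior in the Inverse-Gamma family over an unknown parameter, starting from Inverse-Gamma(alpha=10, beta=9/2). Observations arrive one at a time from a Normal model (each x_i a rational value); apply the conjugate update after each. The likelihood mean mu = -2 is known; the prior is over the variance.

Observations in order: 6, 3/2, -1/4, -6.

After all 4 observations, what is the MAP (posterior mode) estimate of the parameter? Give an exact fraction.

1669/416

obs 1: x=6 → posterior Inverse-Gamma(21/2, 73/2)
obs 2: x=3/2 → posterior Inverse-Gamma(11, 341/8)
obs 3: x=-1/4 → posterior Inverse-Gamma(23/2, 1413/32)
obs 4: x=-6 → posterior Inverse-Gamma(12, 1669/32)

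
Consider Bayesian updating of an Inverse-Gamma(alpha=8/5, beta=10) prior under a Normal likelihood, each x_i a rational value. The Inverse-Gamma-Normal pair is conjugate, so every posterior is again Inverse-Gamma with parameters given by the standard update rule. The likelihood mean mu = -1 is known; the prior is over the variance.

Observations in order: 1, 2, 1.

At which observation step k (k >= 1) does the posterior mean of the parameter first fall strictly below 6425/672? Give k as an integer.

k = 3

obs 1: x=1 → posterior Inverse-Gamma(21/10, 12)
obs 2: x=2 → posterior Inverse-Gamma(13/5, 33/2)
obs 3: x=1 → posterior Inverse-Gamma(31/10, 37/2)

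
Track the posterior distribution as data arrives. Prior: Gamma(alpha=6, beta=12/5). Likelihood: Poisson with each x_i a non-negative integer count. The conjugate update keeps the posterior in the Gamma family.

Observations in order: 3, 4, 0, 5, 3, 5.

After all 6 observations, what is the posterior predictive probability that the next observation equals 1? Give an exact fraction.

obs 1: x=3 → posterior Gamma(9, 17/5)
obs 2: x=4 → posterior Gamma(13, 22/5)
obs 3: x=0 → posterior Gamma(13, 27/5)
obs 4: x=5 → posterior Gamma(18, 32/5)
obs 5: x=3 → posterior Gamma(21, 37/5)
obs 6: x=5 → posterior Gamma(26, 42/5)

208173240502209356900533826174532383900958720/1401658336141707503910224923615778912162651663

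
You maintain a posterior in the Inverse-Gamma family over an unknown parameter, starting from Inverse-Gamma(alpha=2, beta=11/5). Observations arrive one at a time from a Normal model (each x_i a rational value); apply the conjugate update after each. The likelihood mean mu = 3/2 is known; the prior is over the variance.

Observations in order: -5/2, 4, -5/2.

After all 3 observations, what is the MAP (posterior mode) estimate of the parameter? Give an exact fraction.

853/180

obs 1: x=-5/2 → posterior Inverse-Gamma(5/2, 51/5)
obs 2: x=4 → posterior Inverse-Gamma(3, 533/40)
obs 3: x=-5/2 → posterior Inverse-Gamma(7/2, 853/40)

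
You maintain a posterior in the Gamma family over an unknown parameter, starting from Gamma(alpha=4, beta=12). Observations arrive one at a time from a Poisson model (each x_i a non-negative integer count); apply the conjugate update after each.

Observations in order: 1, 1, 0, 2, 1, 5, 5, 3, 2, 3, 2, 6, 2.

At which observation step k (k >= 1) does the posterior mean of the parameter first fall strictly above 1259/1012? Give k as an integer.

k = 11

obs 1: x=1 → posterior Gamma(5, 13)
obs 2: x=1 → posterior Gamma(6, 14)
obs 3: x=0 → posterior Gamma(6, 15)
obs 4: x=2 → posterior Gamma(8, 16)
obs 5: x=1 → posterior Gamma(9, 17)
obs 6: x=5 → posterior Gamma(14, 18)
obs 7: x=5 → posterior Gamma(19, 19)
obs 8: x=3 → posterior Gamma(22, 20)
obs 9: x=2 → posterior Gamma(24, 21)
obs 10: x=3 → posterior Gamma(27, 22)
obs 11: x=2 → posterior Gamma(29, 23)
obs 12: x=6 → posterior Gamma(35, 24)
obs 13: x=2 → posterior Gamma(37, 25)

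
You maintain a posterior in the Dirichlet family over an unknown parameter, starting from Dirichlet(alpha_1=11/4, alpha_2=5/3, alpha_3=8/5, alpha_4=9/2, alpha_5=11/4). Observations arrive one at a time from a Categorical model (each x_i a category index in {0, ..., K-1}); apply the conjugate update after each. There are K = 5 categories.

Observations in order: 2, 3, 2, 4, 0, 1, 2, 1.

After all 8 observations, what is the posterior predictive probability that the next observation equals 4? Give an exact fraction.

225/1276

obs 1: x=2 → posterior Dirichlet(11/4, 5/3, 13/5, 9/2, 11/4)
obs 2: x=3 → posterior Dirichlet(11/4, 5/3, 13/5, 11/2, 11/4)
obs 3: x=2 → posterior Dirichlet(11/4, 5/3, 18/5, 11/2, 11/4)
obs 4: x=4 → posterior Dirichlet(11/4, 5/3, 18/5, 11/2, 15/4)
obs 5: x=0 → posterior Dirichlet(15/4, 5/3, 18/5, 11/2, 15/4)
obs 6: x=1 → posterior Dirichlet(15/4, 8/3, 18/5, 11/2, 15/4)
obs 7: x=2 → posterior Dirichlet(15/4, 8/3, 23/5, 11/2, 15/4)
obs 8: x=1 → posterior Dirichlet(15/4, 11/3, 23/5, 11/2, 15/4)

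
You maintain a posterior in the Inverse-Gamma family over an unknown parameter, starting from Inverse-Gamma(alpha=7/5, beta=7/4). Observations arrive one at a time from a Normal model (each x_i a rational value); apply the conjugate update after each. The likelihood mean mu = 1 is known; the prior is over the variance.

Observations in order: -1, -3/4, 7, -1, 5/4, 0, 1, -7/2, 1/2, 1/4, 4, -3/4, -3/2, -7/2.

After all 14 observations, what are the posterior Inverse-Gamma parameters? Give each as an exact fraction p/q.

alpha=42/5, beta=445/8

obs 1: x=-1 → posterior Inverse-Gamma(19/10, 15/4)
obs 2: x=-3/4 → posterior Inverse-Gamma(12/5, 169/32)
obs 3: x=7 → posterior Inverse-Gamma(29/10, 745/32)
obs 4: x=-1 → posterior Inverse-Gamma(17/5, 809/32)
obs 5: x=5/4 → posterior Inverse-Gamma(39/10, 405/16)
obs 6: x=0 → posterior Inverse-Gamma(22/5, 413/16)
obs 7: x=1 → posterior Inverse-Gamma(49/10, 413/16)
obs 8: x=-7/2 → posterior Inverse-Gamma(27/5, 575/16)
obs 9: x=1/2 → posterior Inverse-Gamma(59/10, 577/16)
obs 10: x=1/4 → posterior Inverse-Gamma(32/5, 1163/32)
obs 11: x=4 → posterior Inverse-Gamma(69/10, 1307/32)
obs 12: x=-3/4 → posterior Inverse-Gamma(37/5, 339/8)
obs 13: x=-3/2 → posterior Inverse-Gamma(79/10, 91/2)
obs 14: x=-7/2 → posterior Inverse-Gamma(42/5, 445/8)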